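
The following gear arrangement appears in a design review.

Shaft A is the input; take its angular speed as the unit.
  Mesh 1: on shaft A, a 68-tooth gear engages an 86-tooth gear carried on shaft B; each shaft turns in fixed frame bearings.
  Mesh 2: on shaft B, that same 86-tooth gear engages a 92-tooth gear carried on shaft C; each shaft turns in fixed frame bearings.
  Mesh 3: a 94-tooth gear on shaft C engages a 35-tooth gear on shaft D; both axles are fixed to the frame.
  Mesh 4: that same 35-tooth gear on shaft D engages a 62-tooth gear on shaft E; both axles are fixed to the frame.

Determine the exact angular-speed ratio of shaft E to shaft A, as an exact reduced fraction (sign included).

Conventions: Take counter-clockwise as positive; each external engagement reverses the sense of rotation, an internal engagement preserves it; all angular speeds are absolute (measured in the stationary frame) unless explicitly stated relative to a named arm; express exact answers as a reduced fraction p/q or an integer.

class = fixed-axis compound train [4 meshes; 4 ratios multiply, 4 sense flips]
mesh 1 [68T→86T]: running ratio 34/43, sense −
mesh 2 [86T→92T]: running ratio 17/23, sense +
mesh 3 [94T→35T]: running ratio 1598/805, sense −
mesh 4 [35T→62T]: running ratio 799/713, sense +
ω_out/ω_in = 799/713

799/713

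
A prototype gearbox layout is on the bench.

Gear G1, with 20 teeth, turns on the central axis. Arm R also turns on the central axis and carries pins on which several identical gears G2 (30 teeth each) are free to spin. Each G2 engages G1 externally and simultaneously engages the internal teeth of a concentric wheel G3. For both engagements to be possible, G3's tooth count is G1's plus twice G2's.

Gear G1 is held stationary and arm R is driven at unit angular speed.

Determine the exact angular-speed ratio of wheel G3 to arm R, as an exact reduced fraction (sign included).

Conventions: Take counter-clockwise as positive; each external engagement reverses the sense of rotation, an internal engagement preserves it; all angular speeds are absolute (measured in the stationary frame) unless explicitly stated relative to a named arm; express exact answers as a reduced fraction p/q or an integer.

5/4

topology: planetary set — G1 20T / G2 30T / G3 80T, arm = carrier (Willis)
ring teeth: 20 + 2·30 = 80
20(ω_sun−ω_arm) = −80(ω_ring−ω_arm),  ω_sun = 0, ω_arm = 1
ω_ring = 1 − (20/80)(0−1) = 5/4
ω_out/ω_in = 5/4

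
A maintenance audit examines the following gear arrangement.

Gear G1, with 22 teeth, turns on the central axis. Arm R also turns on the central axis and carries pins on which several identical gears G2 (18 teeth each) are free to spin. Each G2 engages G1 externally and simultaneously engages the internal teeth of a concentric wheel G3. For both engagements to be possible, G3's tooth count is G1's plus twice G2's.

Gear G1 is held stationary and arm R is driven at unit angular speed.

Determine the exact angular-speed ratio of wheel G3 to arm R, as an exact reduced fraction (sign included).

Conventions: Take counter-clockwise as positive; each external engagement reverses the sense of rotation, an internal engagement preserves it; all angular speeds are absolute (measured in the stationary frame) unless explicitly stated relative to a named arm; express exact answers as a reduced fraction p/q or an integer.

40/29

topology: planetary set — G1 22T / G2 18T / G3 58T, arm = carrier (Willis)
ring teeth: 22 + 2·18 = 58
22(ω_sun−ω_arm) = −58(ω_ring−ω_arm),  ω_sun = 0, ω_arm = 1
ω_ring = 1 − (22/58)(0−1) = 40/29
ω_out/ω_in = 40/29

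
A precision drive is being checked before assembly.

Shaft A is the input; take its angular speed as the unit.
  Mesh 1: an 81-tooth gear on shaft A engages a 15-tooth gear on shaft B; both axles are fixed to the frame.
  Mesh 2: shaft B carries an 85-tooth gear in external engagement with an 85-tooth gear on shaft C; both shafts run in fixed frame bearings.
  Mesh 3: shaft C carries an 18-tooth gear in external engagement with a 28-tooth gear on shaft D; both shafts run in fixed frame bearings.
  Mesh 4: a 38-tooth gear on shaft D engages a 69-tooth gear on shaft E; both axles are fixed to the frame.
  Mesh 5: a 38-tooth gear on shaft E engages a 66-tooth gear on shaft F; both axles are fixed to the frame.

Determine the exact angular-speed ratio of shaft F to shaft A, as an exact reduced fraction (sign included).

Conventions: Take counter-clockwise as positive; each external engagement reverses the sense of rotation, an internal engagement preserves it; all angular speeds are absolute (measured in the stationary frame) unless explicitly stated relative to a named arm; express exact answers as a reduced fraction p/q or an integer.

-9747/8855

class = fixed-axis compound train [5 meshes; 5 ratios multiply, 5 sense flips]
mesh 1 [81T→15T]: running ratio 27/5, sense −
mesh 2 [85T→85T]: running ratio 27/5, sense +
mesh 3 [18T→28T]: running ratio 243/70, sense −
mesh 4 [38T→69T]: running ratio 1539/805, sense +
mesh 5 [38T→66T]: running ratio 9747/8855, sense −
ω_out/ω_in = -9747/8855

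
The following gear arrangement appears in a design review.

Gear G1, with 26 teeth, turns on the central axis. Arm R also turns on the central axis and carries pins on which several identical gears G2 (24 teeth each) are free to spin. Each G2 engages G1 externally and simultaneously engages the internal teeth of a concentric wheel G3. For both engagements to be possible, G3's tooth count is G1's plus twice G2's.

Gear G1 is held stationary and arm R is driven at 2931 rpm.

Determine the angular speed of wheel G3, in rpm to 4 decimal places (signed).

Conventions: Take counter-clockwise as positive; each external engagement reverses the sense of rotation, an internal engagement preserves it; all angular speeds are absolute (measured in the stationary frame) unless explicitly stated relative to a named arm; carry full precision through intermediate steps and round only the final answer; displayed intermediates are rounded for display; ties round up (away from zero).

+3960.8108 rpm

topology: planetary set — G1 26T / G2 24T / G3 74T, arm = carrier (Willis)
normalise by the input: solve with ω_arm = 1, then scale by 2931 rpm
ring teeth: 26 + 2·24 = 74
26(ω_sun−ω_arm) = −74(ω_ring−ω_arm),  ω_sun = 0, ω_arm = 1
ω_ring = 1 − (26/74)(0−1) = 50/37
scale: ω_ring = 50/37 × 2931 rpm = +3960.8108 rpm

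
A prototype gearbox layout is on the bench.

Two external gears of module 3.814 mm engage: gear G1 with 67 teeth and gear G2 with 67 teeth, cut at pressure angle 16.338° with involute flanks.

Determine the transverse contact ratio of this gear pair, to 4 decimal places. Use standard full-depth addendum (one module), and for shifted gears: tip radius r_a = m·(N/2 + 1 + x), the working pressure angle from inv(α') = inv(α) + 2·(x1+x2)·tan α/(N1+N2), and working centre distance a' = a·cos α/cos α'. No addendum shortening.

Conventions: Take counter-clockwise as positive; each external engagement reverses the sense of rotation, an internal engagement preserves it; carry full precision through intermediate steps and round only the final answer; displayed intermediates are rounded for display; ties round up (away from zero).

2.0556

recognized (one external pair, fixed centres): single-mesh tooth geometry, m = 3.814, N1 = 67, N2 = 67
base radii: r_b1 = 122.609552, r_b2 = 122.609552
tip radii: r_a1 = 131.583000, r_a2 = 131.583000
no profile shift: α' = α, a' = a
action lengths: √(r_a1²−r_b1²) = 47.759645, √(r_a2²−r_b2²) = 47.759645
base pitch p_b = π·m·cos α = 11.498187
CR = (47.759645 + 47.759645 − 255.538000·sin 16.33800°)/11.498187 = 2.055596
contact ratio ≈ 2.0556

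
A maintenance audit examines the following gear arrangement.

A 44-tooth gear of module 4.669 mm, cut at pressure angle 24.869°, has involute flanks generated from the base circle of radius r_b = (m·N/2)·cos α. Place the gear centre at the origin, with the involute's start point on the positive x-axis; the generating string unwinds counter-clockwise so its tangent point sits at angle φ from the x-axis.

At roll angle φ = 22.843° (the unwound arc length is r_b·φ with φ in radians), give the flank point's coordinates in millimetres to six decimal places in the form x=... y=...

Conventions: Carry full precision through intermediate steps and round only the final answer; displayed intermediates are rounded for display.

x=100.307937 y=1.937471

class = single-mesh tooth geometry [base-circle involute, m = 4.669, 44T]
pitch radius r_p = m·N/2 = 4.669·44/2 = 102.718000
base radius r_b = r_p·cos α = 102.718000·cos 24.869° = 93.193133
roll angle φ = 22.843° = 0.39868556 rad
x = r_b·(cos φ + φ·sin φ) = 100.307937
y = r_b·(sin φ − φ·cos φ) = 1.937471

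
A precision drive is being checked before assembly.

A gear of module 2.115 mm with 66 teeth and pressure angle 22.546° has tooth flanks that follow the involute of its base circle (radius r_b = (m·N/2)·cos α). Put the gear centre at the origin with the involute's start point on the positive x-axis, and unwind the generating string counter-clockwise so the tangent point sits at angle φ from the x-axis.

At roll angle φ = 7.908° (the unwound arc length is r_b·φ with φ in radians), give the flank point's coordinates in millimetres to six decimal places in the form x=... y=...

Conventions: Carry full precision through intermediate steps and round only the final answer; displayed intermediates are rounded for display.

x=65.071765 y=0.056387

topology: single-mesh involute geometry — m = 2.115, N = 66
pitch radius r_p = m·N/2 = 2.115·66/2 = 69.795000
base radius r_b = r_p·cos α = 69.795000·cos 22.546° = 64.460708
roll angle φ = 7.908° = 0.13802064 rad
x = r_b·(cos φ + φ·sin φ) = 65.071765
y = r_b·(sin φ − φ·cos φ) = 0.056387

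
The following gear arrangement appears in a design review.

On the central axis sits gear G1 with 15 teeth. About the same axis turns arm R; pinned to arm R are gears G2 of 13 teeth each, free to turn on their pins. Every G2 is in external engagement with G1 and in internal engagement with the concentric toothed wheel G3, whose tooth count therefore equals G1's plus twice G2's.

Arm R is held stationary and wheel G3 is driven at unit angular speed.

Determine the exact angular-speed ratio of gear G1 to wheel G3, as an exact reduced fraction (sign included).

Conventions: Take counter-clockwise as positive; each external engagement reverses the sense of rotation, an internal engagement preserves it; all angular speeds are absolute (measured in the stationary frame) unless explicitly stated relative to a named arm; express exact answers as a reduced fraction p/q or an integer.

-41/15

planetary set (15T centre, 13T on arm, 41T internal) — Willis relation
ring teeth: 15 + 2·13 = 41
15(ω_sun−ω_arm) = −41(ω_ring−ω_arm),  ω_arm = 0, ω_ring = 1
ω_sun = 0 − (41/15)(1−0) = -41/15
ω_out/ω_in = -41/15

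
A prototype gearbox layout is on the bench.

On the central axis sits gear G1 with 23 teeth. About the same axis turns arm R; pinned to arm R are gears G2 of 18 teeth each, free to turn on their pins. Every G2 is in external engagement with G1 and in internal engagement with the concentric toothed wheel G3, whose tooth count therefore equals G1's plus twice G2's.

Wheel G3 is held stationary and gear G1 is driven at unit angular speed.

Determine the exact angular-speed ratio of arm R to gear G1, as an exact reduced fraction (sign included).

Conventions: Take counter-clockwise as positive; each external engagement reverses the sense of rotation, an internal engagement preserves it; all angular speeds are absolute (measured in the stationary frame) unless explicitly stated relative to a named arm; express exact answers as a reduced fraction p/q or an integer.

23/82

recognized (axles ride arm R): planetary set, 23/18/59 teeth
ring teeth: 23 + 2·18 = 59
23(ω_sun−ω_arm) = −59(ω_ring−ω_arm),  ω_ring = 0, ω_sun = 1
23(1−ω_arm) = −59(0−ω_arm)  ⇒  82·ω_arm = 23  ⇒  ω_arm = 23/82
ω_out/ω_in = 23/82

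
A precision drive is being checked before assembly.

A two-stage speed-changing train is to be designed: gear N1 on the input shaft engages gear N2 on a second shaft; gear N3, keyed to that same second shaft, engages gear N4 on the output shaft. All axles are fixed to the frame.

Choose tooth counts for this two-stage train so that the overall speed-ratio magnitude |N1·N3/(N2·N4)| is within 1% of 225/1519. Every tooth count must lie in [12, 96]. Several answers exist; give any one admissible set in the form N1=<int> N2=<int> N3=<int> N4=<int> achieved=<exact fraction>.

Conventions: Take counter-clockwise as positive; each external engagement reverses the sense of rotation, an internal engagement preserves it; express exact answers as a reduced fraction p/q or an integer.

N1=15 N2=31 N3=15 N4=49 achieved=225/1519

design class (target 225/1519): fixed-axis compound train
target = 225/1519 in lowest terms: an exact hit needs N1·N3 = k·225 and N2·N4 = k·1519 for one integer k, every count in [12, 96]; additionally prefer no 1:1 stage (N1 ≠ N2, N3 ≠ N4)
k = 1: N1·N3 = 225 = 15·15, N2·N4 = 1519 = 31·49
achieved = 15·15/(31·49) = 225/1519; |achieved − target| = 0 ≤ 9/6076 ✓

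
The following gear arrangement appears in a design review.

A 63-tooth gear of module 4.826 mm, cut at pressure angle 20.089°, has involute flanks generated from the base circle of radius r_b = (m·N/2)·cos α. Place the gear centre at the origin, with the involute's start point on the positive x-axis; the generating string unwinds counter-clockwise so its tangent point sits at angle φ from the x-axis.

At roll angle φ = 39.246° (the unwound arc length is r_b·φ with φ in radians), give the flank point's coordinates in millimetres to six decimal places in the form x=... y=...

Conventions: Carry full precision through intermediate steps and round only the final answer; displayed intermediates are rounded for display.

single-mesh involute tooth geometry (63T wheel at module 4.826)
pitch radius r_p = m·N/2 = 4.826·63/2 = 152.019000
base radius r_b = r_p·cos α = 152.019000·cos 20.089° = 142.770196
roll angle φ = 39.246° = 0.68497192 rad
x = r_b·(cos φ + φ·sin φ) = 172.435725
y = r_b·(sin φ − φ·cos φ) = 14.588800

x=172.435725 y=14.588800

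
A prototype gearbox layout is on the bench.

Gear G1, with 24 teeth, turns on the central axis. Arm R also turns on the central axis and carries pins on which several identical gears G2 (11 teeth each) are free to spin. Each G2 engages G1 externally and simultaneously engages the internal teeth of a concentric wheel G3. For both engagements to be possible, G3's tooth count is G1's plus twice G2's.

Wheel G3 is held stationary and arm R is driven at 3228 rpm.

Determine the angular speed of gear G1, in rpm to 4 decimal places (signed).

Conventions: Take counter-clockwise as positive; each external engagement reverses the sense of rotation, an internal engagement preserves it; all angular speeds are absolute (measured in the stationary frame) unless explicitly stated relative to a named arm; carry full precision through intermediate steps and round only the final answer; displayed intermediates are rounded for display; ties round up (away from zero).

+9415.0000 rpm

topology: planetary set — G1 24T / G2 11T / G3 46T, arm = carrier (Willis)
normalise by the input: solve with ω_arm = 1, then scale by 3228 rpm
ring teeth: 24 + 2·11 = 46
24(ω_sun−ω_arm) = −46(ω_ring−ω_arm),  ω_ring = 0, ω_arm = 1
ω_sun = 1 − (46/24)(0−1) = 35/12
scale: ω_sun = 35/12 × 3228 rpm = +9415.0000 rpm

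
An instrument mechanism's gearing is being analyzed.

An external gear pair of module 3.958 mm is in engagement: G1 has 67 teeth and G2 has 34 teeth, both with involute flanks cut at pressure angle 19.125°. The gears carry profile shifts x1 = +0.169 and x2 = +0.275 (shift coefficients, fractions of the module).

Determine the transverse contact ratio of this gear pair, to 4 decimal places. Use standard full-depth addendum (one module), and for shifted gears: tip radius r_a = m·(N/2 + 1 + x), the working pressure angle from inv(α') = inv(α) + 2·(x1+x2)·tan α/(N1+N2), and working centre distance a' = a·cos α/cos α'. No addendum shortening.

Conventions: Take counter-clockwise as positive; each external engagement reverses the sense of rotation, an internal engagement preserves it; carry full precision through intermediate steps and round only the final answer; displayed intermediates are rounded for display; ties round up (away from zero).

1.7022

single-mesh involute tooth geometry (67T engaging 34T at module 3.958)
base radii: r_b1 = 125.274668, r_b2 = 63.572220
tip radii: r_a1 = 137.219902, r_a2 = 72.332450
inv(α') = inv(19.125°) + 2·(+0.169+0.275)·tan α/(67+34) = 0.01602438  ⇒  α' = 20.47217°
a' = a·cos α / cos α' = 199.8790·cos 19.125°/cos 20.47217° = 201.578121
action lengths: √(r_a1²−r_b1²) = 55.996063, √(r_a2²−r_b2²) = 34.504438
base pitch p_b = π·m·cos α = 11.748119
CR = (55.996063 + 34.504438 − 201.578121·sin 20.47217°)/11.748119 = 1.702236
contact ratio ≈ 1.7022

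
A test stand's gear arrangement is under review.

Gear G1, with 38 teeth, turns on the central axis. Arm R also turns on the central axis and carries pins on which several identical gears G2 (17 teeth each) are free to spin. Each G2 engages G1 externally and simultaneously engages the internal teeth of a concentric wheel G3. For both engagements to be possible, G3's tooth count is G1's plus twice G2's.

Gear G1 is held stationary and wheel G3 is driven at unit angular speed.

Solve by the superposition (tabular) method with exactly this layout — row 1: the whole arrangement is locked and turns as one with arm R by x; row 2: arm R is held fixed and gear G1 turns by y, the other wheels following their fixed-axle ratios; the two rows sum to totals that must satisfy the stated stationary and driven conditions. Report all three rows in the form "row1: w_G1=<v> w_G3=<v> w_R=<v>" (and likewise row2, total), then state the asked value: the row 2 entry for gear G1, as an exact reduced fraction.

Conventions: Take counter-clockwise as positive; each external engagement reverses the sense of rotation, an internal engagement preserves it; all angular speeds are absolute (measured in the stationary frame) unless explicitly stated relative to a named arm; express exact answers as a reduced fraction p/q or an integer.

recognized (axles ride arm R): planetary set, 38/17/72 teeth
superposition row 1 [locked train]: every member turns x
row 2: sun turns y, ring = −(38/72)·y, arm 0
boundary: total ω_sun = x + y = 0 and total ω_ring = x − (38/72)·y = 1  ⇒  y = -36/55, x = 36/55
row 2 ring = −(38/72)·(-36/55) = 19/55
totals (row 1 + row 2): sun 36/55 + (-36/55) = 0, ring 36/55 + 19/55 = 1, arm 36/55 + 0 = 36/55
asked cell (row2, sun) = -36/55

row1: w_G1=36/55 w_G3=36/55 w_R=36/55
row2: w_G1=-36/55 w_G3=19/55 w_R=0
total: w_G1=0 w_G3=1 w_R=36/55
asked value: -36/55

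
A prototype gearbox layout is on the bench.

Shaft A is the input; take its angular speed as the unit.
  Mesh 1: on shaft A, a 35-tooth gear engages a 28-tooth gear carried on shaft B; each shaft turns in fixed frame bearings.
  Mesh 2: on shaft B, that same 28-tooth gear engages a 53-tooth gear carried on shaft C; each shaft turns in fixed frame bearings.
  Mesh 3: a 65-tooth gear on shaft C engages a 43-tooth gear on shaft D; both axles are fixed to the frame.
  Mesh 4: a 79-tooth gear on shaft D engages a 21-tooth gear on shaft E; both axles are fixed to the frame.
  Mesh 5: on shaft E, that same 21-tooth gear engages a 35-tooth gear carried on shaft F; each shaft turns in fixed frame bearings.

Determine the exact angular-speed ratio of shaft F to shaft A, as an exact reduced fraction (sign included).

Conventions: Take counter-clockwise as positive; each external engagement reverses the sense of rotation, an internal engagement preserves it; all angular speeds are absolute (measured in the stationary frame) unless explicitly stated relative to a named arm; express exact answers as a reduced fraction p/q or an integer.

class = fixed-axis compound train [5 meshes; 5 ratios multiply, 5 sense flips]
mesh 1 [35T→28T]: running ratio 5/4, sense −
mesh 2 [28T→53T]: running ratio 35/53, sense +
mesh 3 [65T→43T]: running ratio 2275/2279, sense −
mesh 4 [79T→21T]: running ratio 25675/6837, sense +
mesh 5 [21T→35T]: running ratio 5135/2279, sense −
ω_out/ω_in = -5135/2279

-5135/2279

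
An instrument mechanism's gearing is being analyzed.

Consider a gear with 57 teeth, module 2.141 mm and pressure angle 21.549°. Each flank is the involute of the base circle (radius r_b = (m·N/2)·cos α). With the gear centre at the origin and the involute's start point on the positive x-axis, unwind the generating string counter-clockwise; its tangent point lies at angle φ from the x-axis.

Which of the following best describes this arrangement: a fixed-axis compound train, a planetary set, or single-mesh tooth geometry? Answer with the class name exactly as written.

class = single-mesh tooth geometry [base-circle involute, m = 2.141, 57T]
classification: single-mesh tooth geometry

single-mesh tooth geometry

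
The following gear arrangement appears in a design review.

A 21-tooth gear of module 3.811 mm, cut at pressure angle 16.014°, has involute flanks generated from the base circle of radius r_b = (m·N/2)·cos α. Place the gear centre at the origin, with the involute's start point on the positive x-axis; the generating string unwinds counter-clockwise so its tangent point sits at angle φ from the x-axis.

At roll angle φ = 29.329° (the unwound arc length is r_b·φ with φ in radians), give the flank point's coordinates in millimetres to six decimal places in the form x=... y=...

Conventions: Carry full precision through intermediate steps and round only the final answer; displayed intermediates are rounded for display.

class = single-mesh tooth geometry [base-circle involute, m = 3.811, 21T]
pitch radius r_p = m·N/2 = 3.811·21/2 = 40.015500
base radius r_b = r_p·cos α = 40.015500·cos 16.014° = 38.462671
roll angle φ = 29.329° = 0.51188762 rad
x = r_b·(cos φ + φ·sin φ) = 43.176510
y = r_b·(sin φ − φ·cos φ) = 1.675018

x=43.176510 y=1.675018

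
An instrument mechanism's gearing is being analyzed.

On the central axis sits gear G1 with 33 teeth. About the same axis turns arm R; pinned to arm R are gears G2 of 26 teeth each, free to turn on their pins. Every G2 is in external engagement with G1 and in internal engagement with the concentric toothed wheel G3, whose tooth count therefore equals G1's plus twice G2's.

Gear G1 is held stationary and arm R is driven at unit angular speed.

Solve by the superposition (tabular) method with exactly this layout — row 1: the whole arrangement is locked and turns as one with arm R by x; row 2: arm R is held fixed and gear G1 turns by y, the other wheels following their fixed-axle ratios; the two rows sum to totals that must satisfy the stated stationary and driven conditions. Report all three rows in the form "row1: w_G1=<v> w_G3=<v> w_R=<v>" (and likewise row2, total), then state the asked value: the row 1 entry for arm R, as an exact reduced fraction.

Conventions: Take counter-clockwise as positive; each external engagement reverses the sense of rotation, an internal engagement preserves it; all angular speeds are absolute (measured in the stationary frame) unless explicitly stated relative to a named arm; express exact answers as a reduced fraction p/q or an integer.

class = planetary set [G3 = 33+2·26 = 85; Willis about the carrier]
row 1: whole set turns with the arm by x
row 2: sun turns y, ring = −(33/85)·y, arm 0
boundary: total ω_sun = x + y = 0 and total ω_arm = x = 1  ⇒  y = -1, x = 1
row 2 ring = −(33/85)·(-1) = 33/85
totals (row 1 + row 2): sun 1 + (-1) = 0, ring 1 + 33/85 = 118/85, arm 1 + 0 = 1
asked cell (row1, arm) = 1

row1: w_G1=1 w_G3=1 w_R=1
row2: w_G1=-1 w_G3=33/85 w_R=0
total: w_G1=0 w_G3=118/85 w_R=1
asked value: 1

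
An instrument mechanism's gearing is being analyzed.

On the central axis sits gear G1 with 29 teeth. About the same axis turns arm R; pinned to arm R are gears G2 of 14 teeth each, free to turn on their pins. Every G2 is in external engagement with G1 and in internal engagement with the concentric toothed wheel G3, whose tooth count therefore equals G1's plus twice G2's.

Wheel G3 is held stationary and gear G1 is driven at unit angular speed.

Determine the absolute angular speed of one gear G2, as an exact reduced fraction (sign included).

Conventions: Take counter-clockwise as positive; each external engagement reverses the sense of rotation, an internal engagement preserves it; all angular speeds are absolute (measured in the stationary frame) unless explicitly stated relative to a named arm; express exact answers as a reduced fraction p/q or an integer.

planetary set (29T centre, 14T on arm, 57T internal) — Willis relation
ring teeth: 29 + 2·14 = 57
29(ω_sun−ω_arm) = −57(ω_ring−ω_arm),  ω_ring = 0, ω_sun = 1
29(1−ω_arm) = −57(0−ω_arm)  ⇒  86·ω_arm = 29  ⇒  ω_arm = 29/86
sun–planet mesh: 29·(1−29/86) = −14·(ω_p−ω_arm)  ⇒  ω_p−ω_arm = -1653/1204
ω_p = 29/86 − 1653/1204 = -29/28
exact speed ratio = -29/28

-29/28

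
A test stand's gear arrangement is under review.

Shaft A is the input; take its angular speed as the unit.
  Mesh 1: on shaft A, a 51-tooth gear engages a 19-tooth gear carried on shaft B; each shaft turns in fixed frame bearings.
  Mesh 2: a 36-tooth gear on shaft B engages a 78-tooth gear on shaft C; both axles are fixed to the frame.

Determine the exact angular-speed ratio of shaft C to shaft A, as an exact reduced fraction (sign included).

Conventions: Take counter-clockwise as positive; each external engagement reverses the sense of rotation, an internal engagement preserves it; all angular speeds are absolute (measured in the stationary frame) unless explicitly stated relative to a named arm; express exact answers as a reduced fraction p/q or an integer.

306/247

class = fixed-axis compound train [2 meshes; 2 ratios multiply, 2 sense flips]
mesh 1 [51T→19T]: running ratio 51/19, sense −
mesh 2 [36T→78T]: running ratio 306/247, sense +
ω_out/ω_in = 306/247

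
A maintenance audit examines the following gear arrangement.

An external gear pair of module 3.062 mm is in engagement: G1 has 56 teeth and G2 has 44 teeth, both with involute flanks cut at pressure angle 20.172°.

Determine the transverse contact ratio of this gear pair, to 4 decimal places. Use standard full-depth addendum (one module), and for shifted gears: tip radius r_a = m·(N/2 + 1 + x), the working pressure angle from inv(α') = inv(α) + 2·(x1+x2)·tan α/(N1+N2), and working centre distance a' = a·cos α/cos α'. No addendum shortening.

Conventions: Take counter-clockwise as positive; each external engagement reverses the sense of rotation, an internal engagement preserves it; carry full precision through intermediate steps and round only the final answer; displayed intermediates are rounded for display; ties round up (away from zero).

1.7436

recognized (one external pair, fixed centres): single-mesh tooth geometry, m = 3.062, N1 = 56, N2 = 44
base radii: r_b1 = 80.477096, r_b2 = 63.232004
tip radii: r_a1 = 88.798000, r_a2 = 70.426000
no profile shift: α' = α, a' = a
action lengths: √(r_a1²−r_b1²) = 37.530279, √(r_a2²−r_b2²) = 31.008631
base pitch p_b = π·m·cos α = 9.029509
CR = (37.530279 + 31.008631 − 153.100000·sin 20.17200°)/9.029509 = 1.743614
contact ratio ≈ 1.7436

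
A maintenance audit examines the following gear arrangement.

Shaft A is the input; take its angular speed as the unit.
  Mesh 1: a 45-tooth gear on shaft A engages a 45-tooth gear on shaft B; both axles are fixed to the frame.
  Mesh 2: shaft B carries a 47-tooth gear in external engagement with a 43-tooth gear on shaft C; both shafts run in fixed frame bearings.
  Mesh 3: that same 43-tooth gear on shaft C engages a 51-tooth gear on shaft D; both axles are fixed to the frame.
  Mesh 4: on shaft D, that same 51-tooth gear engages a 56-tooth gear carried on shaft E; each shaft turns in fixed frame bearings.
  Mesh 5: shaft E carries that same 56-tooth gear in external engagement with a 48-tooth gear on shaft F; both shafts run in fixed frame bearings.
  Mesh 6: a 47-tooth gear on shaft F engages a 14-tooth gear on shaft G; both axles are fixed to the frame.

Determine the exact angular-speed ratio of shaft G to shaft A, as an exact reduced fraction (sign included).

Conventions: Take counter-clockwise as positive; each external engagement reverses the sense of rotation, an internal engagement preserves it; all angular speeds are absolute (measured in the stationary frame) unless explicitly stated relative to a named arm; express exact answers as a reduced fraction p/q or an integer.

class = fixed-axis compound train [6 meshes; 6 ratios multiply, 6 sense flips]
mesh 1 [45T→45T]: running ratio 1, sense −
mesh 2 [47T→43T]: running ratio 47/43, sense +
mesh 3 [43T→51T]: running ratio 47/51, sense −
mesh 4 [51T→56T]: running ratio 47/56, sense +
mesh 5 [56T→48T]: running ratio 47/48, sense −
mesh 6 [47T→14T]: running ratio 2209/672, sense +
ω_out/ω_in = 2209/672

2209/672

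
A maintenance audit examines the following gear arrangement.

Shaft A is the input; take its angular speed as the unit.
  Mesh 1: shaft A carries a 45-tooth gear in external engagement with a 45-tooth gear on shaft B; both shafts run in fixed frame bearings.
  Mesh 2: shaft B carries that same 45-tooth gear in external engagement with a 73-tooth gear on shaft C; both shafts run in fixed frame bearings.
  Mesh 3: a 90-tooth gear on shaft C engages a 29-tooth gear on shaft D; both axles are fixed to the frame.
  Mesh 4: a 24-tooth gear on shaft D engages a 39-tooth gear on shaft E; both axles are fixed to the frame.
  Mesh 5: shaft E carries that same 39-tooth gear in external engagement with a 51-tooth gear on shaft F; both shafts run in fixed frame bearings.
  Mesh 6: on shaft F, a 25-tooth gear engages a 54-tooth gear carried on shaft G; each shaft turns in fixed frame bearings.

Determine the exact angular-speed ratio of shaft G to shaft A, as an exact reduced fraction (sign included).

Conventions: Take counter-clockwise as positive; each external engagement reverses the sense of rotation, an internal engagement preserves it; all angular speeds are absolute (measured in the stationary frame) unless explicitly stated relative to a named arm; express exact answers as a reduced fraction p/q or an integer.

15000/35989

class = fixed-axis compound train [6 meshes; 6 ratios multiply, 6 sense flips]
mesh 1 [45T→45T]: running ratio 1, sense −
mesh 2 [45T→73T]: running ratio 45/73, sense +
mesh 3 [90T→29T]: running ratio 4050/2117, sense −
mesh 4 [24T→39T]: running ratio 32400/27521, sense +
mesh 5 [39T→51T]: running ratio 32400/35989, sense −
mesh 6 [25T→54T]: running ratio 15000/35989, sense +
ω_out/ω_in = 15000/35989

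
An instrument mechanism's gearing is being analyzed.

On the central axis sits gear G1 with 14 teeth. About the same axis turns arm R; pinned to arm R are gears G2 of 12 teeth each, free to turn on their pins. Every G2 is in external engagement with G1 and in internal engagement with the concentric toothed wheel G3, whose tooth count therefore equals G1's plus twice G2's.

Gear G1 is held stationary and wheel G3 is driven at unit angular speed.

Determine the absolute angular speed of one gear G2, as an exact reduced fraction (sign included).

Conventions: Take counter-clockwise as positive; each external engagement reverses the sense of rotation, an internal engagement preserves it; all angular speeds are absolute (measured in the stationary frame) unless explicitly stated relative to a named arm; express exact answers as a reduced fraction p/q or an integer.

19/12

planetary set (14T centre, 12T on arm, 38T internal) — Willis relation
ring teeth: 14 + 2·12 = 38
14(ω_sun−ω_arm) = −38(ω_ring−ω_arm),  ω_sun = 0, ω_ring = 1
14(0−ω_arm) = −38(1−ω_arm)  ⇒  52·ω_arm = 38  ⇒  ω_arm = 19/26
sun–planet mesh: 14·(0−19/26) = −12·(ω_p−ω_arm)  ⇒  ω_p−ω_arm = 133/156
ω_p = 19/26 + 133/156 = 19/12
exact speed ratio = 19/12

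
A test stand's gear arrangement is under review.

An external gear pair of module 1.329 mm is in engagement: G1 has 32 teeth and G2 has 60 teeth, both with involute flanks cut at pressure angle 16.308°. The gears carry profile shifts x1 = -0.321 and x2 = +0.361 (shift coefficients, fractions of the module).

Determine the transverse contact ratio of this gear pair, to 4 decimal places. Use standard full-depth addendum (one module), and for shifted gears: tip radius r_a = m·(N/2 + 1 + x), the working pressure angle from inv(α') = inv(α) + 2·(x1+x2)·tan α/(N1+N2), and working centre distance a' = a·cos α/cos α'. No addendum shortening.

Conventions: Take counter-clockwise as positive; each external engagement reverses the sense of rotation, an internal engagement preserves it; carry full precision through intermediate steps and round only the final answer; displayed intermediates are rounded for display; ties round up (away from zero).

single-mesh involute tooth geometry (32T engaging 60T at module 1.329)
base radii: r_b1 = 20.408466, r_b2 = 38.265874
tip radii: r_a1 = 22.166391, r_a2 = 41.678769
inv(α') = inv(16.308°) + 2·(-0.321+0.361)·tan α/(32+60) = 0.00819815  ⇒  α' = 16.47645°
a' = a·cos α / cos α' = 61.1340·cos 16.308°/cos 16.47645° = 61.186894
action lengths: √(r_a1²−r_b1²) = 8.651208, √(r_a2²−r_b2²) = 16.517950
base pitch p_b = π·m·cos α = 4.007193
CR = (8.651208 + 16.517950 − 61.186894·sin 16.47645°)/4.007193 = 1.950308
contact ratio ≈ 1.9503

1.9503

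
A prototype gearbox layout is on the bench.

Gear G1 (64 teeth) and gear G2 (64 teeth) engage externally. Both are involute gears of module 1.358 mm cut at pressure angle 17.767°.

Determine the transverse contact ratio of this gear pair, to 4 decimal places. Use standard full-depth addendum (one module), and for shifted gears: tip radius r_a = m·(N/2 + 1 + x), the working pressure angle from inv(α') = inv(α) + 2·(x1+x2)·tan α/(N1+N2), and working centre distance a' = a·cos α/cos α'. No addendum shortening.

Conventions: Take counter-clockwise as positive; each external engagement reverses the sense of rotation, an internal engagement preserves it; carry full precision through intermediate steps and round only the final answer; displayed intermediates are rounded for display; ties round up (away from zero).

1.9375

recognized (one external pair, fixed centres): single-mesh tooth geometry, m = 1.358, N1 = 64, N2 = 64
base radii: r_b1 = 41.383379, r_b2 = 41.383379
tip radii: r_a1 = 44.814000, r_a2 = 44.814000
no profile shift: α' = α, a' = a
action lengths: √(r_a1²−r_b1²) = 17.196236, √(r_a2²−r_b2²) = 17.196236
base pitch p_b = π·m·cos α = 4.062804
CR = (17.196236 + 17.196236 − 86.912000·sin 17.76700°)/4.062804 = 1.937467
contact ratio ≈ 1.9375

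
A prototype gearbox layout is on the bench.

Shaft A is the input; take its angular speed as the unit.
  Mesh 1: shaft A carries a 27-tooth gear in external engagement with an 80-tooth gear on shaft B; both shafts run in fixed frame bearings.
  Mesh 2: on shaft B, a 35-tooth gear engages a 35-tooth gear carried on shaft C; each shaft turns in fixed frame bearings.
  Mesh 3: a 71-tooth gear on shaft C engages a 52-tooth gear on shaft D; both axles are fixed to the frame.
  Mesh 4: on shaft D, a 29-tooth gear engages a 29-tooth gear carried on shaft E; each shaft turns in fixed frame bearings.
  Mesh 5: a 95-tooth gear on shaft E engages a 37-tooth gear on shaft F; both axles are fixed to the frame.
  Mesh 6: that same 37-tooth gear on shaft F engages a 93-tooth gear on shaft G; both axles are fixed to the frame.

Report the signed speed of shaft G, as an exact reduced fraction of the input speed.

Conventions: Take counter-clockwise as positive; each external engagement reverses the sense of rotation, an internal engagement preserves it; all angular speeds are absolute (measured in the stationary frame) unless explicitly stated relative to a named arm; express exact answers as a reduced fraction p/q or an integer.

6-mesh fixed-axis compound train (all bearings frame-fixed)
mesh 1 [27T→80T]: |ω|/ω_in = 1×27/80 = 27/80, sense flips to −
mesh 2 [35T→35T]: |ω|/ω_in = (27/80)×35/35 = 27/80, sense flips to +
mesh 3 [71T→52T]: |ω|/ω_in = (27/80)×71/52 = 1917/4160, sense flips to −
mesh 4 [29T→29T]: |ω|/ω_in = (1917/4160)×29/29 = 1917/4160, sense flips to +
mesh 5 [95T→37T]: |ω|/ω_in = (1917/4160)×95/37 = 36423/30784, sense flips to −
mesh 6 [37T→93T]: |ω|/ω_in = (36423/30784)×37/93 = 12141/25792, sense flips to +
signed output speed (× input speed) = 12141/25792

12141/25792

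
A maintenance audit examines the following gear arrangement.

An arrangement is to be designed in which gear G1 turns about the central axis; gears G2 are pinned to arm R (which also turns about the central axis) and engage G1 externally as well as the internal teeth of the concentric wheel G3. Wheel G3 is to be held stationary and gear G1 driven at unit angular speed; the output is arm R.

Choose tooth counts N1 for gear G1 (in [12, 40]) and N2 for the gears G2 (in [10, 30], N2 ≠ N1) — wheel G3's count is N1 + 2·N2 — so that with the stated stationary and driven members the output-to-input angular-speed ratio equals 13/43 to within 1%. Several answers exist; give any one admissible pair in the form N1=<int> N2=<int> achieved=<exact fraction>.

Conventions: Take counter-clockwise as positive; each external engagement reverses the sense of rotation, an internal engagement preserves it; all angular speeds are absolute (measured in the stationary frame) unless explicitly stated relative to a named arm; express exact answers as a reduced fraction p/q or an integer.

N1=26 N2=17 achieved=13/43

design class (target 13/43): planetary set
Willis with ω_ring = 0: ω_arm/ω_sun = N1/(N1+N3); set equal to 13/43  ⇒  N3/N1 = 1/(13/43) − 1 = 30/13
N3 = N1 + 2·N2  ⇒  N2/N1 = (N3/N1 − 1)/2 = (30/13 − 1)/2 = 17/26
smallest multiple with N1 ≥ 12 and N2 ≥ 10: k = 1  ⇒  N1 = 1·26 = 26, N2 = 1·17 = 17 (N1 ≤ 40, N2 ≤ 30, N2 ≠ N1 ✓), N3 = 26 + 2·17 = 60
check: N1/(N1+N3) with N1 = 26, N3 = 60 gives 13/43; |achieved − target| = 0 ≤ 13/4300 ✓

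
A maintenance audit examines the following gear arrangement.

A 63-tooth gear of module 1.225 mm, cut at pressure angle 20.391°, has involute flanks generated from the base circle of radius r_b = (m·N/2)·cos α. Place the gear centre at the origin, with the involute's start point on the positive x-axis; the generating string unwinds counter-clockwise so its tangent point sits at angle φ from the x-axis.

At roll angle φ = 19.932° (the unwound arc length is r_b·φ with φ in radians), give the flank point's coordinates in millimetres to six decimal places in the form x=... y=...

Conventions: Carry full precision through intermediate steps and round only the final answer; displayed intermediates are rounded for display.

x=38.292321 y=0.501465

single-mesh involute tooth geometry (63T wheel at module 1.225)
pitch radius r_p = m·N/2 = 1.225·63/2 = 38.587500
base radius r_b = r_p·cos α = 38.587500·cos 20.391° = 36.169481
roll angle φ = 19.932° = 0.34787903 rad
x = r_b·(cos φ + φ·sin φ) = 38.292321
y = r_b·(sin φ − φ·cos φ) = 0.501465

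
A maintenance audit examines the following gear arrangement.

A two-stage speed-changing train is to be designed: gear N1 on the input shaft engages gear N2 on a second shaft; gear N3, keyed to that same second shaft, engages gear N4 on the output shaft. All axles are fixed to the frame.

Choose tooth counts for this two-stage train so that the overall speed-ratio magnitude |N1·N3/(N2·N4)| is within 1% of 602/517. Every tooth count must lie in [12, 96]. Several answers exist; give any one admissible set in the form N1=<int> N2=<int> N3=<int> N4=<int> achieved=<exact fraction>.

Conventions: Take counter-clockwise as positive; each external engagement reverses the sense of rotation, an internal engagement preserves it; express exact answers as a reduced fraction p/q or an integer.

2-stage fixed-axis compound train for ratio 602/517
target = 602/517 in lowest terms: an exact hit needs N1·N3 = k·602 and N2·N4 = k·517 for one integer k, every count in [12, 96]; additionally prefer no 1:1 stage (N1 ≠ N2, N3 ≠ N4)
k = 1: no 1:1-free in-range split of k·602 and k·517 into factor pairs; take k = 2
k = 2: N1·N3 = 1204 = 14·86, N2·N4 = 1034 = 22·47
achieved = 14·86/(22·47) = 602/517; |achieved − target| = 0 ≤ 301/25850 ✓

N1=14 N2=22 N3=86 N4=47 achieved=602/517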